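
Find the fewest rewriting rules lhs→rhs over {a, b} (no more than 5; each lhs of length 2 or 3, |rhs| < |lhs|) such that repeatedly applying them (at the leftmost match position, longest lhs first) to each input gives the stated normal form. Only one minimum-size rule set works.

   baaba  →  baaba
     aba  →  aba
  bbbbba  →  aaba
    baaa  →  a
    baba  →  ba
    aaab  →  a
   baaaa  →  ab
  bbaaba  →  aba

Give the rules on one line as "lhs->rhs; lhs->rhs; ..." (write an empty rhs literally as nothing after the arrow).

aaa->b; bab->b; bb->a; bba->ab

  | baaba
  | aba
  | bbbbba => abbba => aaba
  | baaa => bb => a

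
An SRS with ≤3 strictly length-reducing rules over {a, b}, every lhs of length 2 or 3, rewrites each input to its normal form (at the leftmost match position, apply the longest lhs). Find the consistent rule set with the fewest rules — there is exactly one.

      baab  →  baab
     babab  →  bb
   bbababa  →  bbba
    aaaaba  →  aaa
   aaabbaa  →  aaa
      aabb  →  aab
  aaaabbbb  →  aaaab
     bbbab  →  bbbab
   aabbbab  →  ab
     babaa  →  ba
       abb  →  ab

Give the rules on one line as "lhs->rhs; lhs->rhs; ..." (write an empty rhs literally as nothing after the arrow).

  | baab
  | babab => bb
  | bbababa => bbba
  | aaaaba => aaa

aba->; abb->ab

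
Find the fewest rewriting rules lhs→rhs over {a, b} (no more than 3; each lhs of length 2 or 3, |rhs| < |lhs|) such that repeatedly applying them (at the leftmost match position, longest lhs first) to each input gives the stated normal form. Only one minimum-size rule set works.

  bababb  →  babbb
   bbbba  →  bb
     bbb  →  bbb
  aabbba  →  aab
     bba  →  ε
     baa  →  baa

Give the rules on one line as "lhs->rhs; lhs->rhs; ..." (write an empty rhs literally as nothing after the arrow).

aba->ab; bba->

  | bababb => babbb
  | bbbba => bb
  | bbb
  | aabbba => aab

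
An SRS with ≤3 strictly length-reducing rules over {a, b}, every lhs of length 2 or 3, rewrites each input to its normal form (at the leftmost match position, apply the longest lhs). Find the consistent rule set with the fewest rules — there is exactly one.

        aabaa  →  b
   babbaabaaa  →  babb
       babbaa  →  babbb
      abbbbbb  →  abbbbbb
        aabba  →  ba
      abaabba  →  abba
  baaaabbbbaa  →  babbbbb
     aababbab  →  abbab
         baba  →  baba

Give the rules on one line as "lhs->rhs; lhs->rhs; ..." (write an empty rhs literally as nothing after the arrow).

  | aabaa => aa => b
  | babbaabaaa => babbaaa => babb
  | babbaa => babbb
  | abbbbbb

aa->b; aaa->; aab->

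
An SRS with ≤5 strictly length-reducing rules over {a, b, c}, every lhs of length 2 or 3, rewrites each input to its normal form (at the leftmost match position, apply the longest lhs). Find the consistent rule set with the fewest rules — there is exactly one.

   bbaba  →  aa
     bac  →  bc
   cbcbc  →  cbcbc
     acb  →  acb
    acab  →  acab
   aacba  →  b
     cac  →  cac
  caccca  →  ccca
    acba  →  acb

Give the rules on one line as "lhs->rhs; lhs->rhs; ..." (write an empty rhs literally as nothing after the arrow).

  | bbaba => bbba => aa
  | bac => bc
  | cbcbc
  | acb

aac->; acc->c; ba->b; bbb->a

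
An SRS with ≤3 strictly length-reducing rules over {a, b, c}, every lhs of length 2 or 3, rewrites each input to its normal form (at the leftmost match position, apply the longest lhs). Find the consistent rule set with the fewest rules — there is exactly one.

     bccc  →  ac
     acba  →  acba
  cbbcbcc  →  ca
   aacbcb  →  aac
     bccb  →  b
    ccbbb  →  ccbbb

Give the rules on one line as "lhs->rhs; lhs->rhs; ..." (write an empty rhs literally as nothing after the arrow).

  | bccc => ac
  | acba
  | cbbcbcc => cbcc => ca
  | aacbcb => aac

ab->b; bcb->; bcc->a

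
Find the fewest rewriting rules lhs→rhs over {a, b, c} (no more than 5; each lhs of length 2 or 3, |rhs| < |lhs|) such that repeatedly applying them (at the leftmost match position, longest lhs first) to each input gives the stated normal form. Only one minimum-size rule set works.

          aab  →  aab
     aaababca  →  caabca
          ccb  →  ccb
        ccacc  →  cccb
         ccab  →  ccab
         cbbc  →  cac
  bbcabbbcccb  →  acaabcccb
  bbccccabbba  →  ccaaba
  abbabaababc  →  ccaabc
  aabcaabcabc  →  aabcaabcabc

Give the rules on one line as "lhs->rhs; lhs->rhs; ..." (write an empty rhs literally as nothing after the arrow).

  | aab
  | aaababca => cbbabca => caabca
  | ccb
  | ccacc => cccb

aaa->cb; acc->cb; bb->a; cbc->c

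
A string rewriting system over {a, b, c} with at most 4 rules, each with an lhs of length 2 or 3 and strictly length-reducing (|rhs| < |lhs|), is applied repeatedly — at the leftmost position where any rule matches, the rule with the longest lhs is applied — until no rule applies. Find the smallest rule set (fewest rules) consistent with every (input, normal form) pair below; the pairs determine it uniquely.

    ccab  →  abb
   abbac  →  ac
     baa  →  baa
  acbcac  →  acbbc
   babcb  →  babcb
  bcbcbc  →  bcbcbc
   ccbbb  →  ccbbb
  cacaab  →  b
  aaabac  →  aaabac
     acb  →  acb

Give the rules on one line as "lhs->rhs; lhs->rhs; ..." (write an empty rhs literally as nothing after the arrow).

bba->; ca->b; cca->ab

  | ccab => abb
  | abbac => ac
  | baa
  | acbcac => acbbc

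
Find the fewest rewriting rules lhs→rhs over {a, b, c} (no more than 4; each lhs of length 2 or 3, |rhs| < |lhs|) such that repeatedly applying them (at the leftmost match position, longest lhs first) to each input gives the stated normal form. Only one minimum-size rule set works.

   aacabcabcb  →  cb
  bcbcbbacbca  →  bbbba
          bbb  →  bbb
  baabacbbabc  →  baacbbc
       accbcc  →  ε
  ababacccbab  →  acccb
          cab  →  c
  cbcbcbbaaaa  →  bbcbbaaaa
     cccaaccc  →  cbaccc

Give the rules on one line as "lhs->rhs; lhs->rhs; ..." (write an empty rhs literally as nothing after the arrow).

  | aacabcabcb => aaccabcb => aabbcb => abcb => cb
  | bcbcbbacbca => bbbbacbca => bbbbaba => bbbba
  | bbb
  | baabacbbabc => baacbbabc => baacbbc

ab->; cbc->b; cca->b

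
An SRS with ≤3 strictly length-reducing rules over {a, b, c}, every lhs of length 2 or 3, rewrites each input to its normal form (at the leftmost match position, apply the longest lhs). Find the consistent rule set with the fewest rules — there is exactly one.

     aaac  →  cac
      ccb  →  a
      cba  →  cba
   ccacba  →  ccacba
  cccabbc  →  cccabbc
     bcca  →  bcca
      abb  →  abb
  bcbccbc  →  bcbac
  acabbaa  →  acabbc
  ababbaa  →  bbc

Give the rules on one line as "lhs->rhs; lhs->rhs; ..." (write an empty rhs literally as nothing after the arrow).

  | aaac => cac
  | ccb => a
  | cba
  | ccacba

aa->c; aba->; ccb->a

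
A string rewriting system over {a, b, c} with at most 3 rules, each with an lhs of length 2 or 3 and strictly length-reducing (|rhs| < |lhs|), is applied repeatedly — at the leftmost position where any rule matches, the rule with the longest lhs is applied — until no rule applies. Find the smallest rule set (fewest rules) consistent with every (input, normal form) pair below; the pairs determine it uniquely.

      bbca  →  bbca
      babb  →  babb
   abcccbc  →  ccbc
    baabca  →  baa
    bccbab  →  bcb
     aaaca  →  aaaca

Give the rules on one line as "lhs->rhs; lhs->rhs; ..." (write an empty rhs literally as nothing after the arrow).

abc->; cba->

  | bbca
  | babb
  | abcccbc => ccbc
  | baabca => baa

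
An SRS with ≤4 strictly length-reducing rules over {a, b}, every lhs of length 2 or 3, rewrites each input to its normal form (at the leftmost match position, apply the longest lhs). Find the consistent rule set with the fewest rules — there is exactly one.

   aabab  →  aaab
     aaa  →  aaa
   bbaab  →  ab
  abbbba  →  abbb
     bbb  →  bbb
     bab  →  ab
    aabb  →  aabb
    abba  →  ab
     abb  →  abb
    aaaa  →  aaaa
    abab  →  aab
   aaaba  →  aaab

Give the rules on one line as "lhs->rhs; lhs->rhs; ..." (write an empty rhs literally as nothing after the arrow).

ba->b; bab->ab; bba->b

  | aabab => aaab
  | aaa
  | bbaab => bab => ab
  | abbbba => abbb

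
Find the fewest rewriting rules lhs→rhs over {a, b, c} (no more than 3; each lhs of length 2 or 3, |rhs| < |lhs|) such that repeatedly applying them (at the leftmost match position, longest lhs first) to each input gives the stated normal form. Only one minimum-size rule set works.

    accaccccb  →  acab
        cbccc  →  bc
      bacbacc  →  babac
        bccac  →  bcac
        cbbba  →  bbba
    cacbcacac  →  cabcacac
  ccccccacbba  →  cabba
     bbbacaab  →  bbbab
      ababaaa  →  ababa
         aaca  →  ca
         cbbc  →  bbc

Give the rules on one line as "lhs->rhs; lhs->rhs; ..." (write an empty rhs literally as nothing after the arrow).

  | accaccccb => acaccccb => acacccb => acaccb => acacb => acab
  | cbccc => bccc => bcc => bc
  | bacbacc => babacc => babac
  | bccac => bcac

aa->; cb->b; cc->c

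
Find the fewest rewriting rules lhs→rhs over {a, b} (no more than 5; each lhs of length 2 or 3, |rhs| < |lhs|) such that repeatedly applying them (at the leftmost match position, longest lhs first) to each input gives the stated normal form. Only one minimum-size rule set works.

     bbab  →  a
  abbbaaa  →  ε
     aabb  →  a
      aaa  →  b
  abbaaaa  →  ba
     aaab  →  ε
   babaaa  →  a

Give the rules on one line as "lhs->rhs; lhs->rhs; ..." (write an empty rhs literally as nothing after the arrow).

aaa->b; ab->a; abb->; bb->

  | bbab => ab => a
  | abbbaaa => baaa => bb => ε
  | aabb => a
  | aaa => b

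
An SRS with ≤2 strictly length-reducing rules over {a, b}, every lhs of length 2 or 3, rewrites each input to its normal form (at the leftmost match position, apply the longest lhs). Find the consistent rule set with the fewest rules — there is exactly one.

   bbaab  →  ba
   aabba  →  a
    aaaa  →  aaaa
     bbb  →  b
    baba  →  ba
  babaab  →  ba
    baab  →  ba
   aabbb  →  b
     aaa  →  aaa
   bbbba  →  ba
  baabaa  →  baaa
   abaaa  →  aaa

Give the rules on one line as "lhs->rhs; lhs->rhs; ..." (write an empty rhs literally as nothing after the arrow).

  | bbaab => baab => ba
  | aabba => aba => a
  | aaaa
  | bbb => bb => b

ab->; bb->b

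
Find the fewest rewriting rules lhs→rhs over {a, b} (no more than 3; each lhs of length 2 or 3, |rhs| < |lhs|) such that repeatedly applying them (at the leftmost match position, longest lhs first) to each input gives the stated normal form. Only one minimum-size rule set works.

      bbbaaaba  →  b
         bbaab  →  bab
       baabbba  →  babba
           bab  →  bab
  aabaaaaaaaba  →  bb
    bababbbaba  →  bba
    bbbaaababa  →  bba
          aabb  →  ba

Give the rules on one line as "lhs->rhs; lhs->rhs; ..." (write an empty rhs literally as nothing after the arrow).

  | bbbaaaba => baaaaba => bbaaba => bbbba => baba => b
  | bbaab => bbbb => bab
  | baabbba => bbbbba => babba
  | bab

aa->b; aba->; bbb->ba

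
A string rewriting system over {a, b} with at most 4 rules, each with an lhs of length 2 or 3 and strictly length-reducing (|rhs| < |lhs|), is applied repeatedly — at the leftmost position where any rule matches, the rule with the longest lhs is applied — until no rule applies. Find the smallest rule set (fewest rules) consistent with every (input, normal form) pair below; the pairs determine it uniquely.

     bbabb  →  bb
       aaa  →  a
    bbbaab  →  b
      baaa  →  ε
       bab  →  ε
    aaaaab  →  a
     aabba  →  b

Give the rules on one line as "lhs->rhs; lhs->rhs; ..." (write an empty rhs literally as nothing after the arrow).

  | bbabb => bb
  | aaa => a
  | bbbaab => bbab => b
  | baaa => aa => ε

aa->; ab->a; ba->; bab->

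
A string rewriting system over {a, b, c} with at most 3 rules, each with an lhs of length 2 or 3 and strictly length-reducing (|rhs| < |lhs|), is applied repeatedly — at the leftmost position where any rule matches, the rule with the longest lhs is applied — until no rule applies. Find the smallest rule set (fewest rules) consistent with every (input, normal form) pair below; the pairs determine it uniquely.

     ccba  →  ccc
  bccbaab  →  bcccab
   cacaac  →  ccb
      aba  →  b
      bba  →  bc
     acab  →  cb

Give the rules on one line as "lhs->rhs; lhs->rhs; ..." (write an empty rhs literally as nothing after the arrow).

  | ccba => ccc
  | bccbaab => bcccab
  | cacaac => cbaac => ccac => ccb
  | aba => ac => b

ac->b; ba->c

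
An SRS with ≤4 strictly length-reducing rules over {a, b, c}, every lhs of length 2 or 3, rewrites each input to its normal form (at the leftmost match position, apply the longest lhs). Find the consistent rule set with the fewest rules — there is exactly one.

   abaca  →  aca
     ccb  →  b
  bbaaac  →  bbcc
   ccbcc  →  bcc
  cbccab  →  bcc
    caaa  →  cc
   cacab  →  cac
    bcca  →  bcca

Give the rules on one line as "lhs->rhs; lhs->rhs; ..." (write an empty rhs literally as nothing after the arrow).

  | abaca => aca
  | ccb => cb => b
  | bbaaac => bbcc
  | ccbcc => cbcc => bcc

aaa->c; ab->; cb->b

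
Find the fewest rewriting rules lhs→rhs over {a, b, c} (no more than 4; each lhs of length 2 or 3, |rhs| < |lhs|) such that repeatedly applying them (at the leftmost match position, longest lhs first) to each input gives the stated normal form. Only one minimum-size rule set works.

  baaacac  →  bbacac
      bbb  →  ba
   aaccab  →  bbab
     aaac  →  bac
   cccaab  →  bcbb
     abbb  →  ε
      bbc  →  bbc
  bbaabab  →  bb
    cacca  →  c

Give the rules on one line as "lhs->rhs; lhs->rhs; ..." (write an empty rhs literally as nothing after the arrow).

  | baaacac => bbacac
  | bbb => ba
  | aaccab => bccab => bbab
  | aaac => bac

aa->b; aba->; bbb->ba; cc->b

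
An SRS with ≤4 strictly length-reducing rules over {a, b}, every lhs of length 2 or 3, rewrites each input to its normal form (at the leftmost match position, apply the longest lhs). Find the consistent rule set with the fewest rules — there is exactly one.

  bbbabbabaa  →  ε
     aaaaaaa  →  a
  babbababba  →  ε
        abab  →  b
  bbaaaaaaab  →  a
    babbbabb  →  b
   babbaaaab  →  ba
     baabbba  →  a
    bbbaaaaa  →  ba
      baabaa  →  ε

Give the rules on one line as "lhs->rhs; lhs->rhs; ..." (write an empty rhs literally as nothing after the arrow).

aa->; ab->a; bb->

  | bbbabbabaa => babbabaa => bababaa => baabaa => bbaa => aa => ε
  | aaaaaaa => aaaaa => aaa => a
  | babbababba => babababba => baababba => bbabba => abba => aba => aa => ε
  | abab => aab => b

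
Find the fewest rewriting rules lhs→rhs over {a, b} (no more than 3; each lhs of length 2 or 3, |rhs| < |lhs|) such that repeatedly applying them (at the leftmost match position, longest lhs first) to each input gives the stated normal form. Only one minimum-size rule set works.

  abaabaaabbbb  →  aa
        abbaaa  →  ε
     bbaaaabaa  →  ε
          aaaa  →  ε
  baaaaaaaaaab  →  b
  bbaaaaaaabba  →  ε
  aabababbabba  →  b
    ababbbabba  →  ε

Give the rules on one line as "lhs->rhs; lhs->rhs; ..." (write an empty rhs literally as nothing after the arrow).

aaa->ba; ab->a; baa->

  | abaabaaabbbb => aaabaaabbbb => babaaabbbb => baaaabbbb => aabbbb => aabbb => aabb => aab => aa
  | abbaaa => abaaa => aaaa => baa => ε
  | bbaaaabaa => baabaa => baa => ε
  | aaaa => baa => ε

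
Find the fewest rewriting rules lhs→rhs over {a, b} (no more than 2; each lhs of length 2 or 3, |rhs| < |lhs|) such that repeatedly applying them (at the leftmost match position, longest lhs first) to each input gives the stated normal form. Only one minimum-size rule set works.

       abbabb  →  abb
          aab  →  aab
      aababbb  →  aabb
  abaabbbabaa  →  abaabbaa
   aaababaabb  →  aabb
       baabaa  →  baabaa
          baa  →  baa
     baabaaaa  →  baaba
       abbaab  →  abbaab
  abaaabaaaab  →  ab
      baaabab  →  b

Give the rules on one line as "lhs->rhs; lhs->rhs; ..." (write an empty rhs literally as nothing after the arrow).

  | abbabb => abb
  | aab
  | aababbb => aabb
  | abaabbbabaa => abaabbaa

aaa->; bab->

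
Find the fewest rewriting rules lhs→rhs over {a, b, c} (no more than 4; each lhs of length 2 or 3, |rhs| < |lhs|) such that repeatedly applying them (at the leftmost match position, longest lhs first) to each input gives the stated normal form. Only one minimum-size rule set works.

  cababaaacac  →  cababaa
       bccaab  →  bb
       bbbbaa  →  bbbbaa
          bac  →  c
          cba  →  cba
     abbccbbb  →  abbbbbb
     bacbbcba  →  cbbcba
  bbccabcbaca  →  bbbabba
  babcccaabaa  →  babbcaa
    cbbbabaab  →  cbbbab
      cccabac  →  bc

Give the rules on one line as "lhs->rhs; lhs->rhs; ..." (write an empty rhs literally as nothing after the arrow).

aab->; ac->; bac->c; cc->b

  | cababaaacac => cababaaac => cababaa
  | bccaab => bbaab => bb
  | bbbbaa
  | bac => c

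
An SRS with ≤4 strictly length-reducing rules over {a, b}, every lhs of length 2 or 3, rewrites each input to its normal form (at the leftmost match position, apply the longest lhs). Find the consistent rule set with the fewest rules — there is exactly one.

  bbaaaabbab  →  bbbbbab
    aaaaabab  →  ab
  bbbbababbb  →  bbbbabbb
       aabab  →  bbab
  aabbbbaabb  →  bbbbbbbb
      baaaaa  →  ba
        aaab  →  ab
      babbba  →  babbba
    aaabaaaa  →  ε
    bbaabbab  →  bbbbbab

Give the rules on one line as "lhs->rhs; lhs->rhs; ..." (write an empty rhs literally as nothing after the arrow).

aa->; aab->bb; aba->a

  | bbaaaabbab => bbaabbab => bbbbbab
  | aaaaabab => aaabab => abab => ab
  | bbbbababbb => bbbbabbb
  | aabab => bbab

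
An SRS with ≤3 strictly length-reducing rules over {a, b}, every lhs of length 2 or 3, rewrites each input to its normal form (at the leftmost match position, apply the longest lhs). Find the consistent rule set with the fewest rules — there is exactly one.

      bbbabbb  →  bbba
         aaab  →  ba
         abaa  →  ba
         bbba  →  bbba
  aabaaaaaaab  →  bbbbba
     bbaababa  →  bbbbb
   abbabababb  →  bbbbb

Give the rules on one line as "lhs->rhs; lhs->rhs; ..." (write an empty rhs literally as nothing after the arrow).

aa->b; ab->a

  | bbbabbb => bbbabb => bbbab => bbba
  | aaab => bab => ba
  | abaa => aaa => ba
  | bbba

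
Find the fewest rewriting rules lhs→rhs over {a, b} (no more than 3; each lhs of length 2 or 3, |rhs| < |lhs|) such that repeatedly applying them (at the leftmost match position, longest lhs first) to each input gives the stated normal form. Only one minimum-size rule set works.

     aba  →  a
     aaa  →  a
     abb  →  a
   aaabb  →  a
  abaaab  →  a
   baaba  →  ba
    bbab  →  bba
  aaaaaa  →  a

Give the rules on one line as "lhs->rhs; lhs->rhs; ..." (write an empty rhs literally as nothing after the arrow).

  | aba => aa => a
  | aaa => aa => a
  | abb => ab => a
  | aaabb => aabb => abb => ab => a

aa->a; ab->a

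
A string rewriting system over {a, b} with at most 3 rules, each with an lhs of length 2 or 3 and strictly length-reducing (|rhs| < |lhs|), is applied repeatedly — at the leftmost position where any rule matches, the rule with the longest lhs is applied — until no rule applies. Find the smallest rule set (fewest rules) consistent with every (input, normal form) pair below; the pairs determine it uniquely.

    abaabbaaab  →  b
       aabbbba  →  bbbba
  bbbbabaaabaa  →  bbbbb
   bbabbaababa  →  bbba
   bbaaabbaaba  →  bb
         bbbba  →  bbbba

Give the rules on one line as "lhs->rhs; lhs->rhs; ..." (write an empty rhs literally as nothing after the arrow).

  | abaabbaaab => aaabbaaab => abbaaab => abaaab => aaaab => aab => b
  | aabbbba => bbbba
  | bbbbabaaabaa => bbbbaaaabaa => bbbbaabaa => bbbbbaa => bbbbb
  | bbabbaababa => bbabaababa => bbaaababa => bbababa => bbaaba => bbba

aa->; ab->a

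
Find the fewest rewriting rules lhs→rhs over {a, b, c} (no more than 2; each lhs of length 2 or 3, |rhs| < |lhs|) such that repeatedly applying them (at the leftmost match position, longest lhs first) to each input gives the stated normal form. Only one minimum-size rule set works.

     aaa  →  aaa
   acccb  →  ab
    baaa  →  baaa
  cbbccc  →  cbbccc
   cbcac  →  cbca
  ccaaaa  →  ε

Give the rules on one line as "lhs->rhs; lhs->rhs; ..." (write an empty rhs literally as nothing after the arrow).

ac->a; caa->

  | aaa
  | acccb => accb => acb => ab
  | baaa
  | cbbccc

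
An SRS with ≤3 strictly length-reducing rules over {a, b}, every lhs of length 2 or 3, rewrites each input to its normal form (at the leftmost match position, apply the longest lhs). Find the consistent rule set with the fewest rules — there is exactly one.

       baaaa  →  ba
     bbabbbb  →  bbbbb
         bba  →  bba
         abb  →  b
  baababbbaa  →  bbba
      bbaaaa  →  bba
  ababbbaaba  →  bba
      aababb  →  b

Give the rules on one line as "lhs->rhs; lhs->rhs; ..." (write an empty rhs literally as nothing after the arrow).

  | baaaa => baaa => baa => ba
  | bbabbbb => bbbbb
  | bba
  | abb => b

aa->a; ab->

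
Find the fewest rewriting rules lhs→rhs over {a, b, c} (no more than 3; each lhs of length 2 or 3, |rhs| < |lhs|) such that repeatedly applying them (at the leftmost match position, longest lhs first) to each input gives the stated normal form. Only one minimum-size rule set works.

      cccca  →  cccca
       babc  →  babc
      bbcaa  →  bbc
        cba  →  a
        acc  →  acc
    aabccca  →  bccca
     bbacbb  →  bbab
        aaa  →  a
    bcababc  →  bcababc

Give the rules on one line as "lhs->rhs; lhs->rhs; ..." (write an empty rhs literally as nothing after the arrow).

aa->; cb->

  | cccca
  | babc
  | bbcaa => bbc
  | cba => a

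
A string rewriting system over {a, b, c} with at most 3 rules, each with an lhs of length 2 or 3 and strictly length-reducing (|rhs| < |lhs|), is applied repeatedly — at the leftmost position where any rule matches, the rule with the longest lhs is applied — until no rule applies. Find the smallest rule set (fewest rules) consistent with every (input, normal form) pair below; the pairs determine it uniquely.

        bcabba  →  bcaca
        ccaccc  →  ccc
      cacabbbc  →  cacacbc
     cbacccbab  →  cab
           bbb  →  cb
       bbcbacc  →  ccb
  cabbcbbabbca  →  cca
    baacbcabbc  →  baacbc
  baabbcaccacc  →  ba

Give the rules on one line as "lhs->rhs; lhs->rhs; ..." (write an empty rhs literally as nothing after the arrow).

acc->; bb->c; bcb->

  | bcabba => bcaca
  | ccaccc => ccc
  | cacabbbc => cacacbc
  | cbacccbab => cbcbab => cab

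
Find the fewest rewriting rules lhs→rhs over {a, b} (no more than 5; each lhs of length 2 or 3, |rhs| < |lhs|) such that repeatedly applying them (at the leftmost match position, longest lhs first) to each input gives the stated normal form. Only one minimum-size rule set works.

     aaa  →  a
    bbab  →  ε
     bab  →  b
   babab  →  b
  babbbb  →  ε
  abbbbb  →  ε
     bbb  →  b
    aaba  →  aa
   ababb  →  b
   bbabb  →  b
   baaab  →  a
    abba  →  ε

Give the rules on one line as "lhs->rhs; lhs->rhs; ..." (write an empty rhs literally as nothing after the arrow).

  | aaa => a
  | bbab => ab => ε
  | bab => b
  | babab => bab => b

aaa->a; ab->; ba->; bb->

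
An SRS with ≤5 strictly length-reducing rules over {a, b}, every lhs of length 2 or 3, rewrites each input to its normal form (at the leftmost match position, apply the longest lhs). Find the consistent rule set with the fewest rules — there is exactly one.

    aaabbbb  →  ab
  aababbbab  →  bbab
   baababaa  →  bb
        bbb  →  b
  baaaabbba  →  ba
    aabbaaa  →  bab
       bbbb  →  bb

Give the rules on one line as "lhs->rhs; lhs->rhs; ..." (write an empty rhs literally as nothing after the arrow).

aa->b; aaa->ab; aba->a; bbb->b

  | aaabbbb => abbbbb => abbb => ab
  | aababbbab => bbabbbab => bbabab => bbab
  | baababaa => bbbabaa => babaa => baa => bb
  | bbb => b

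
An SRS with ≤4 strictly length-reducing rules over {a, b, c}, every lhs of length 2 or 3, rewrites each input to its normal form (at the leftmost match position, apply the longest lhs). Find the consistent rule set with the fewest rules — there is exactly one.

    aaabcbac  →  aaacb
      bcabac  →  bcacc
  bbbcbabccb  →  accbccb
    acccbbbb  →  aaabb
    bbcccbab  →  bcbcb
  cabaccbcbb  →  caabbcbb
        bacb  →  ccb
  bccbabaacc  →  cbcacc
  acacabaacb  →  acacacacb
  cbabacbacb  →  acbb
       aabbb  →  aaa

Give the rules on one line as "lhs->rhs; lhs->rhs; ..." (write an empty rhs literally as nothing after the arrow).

  | aaabcbac => aaabccc => aaabab => aaacb
  | bcabac => bcacc
  | bbbcbabccb => acbabccb => accbccb
  | acccbbbb => aabbbbb => aaabb

ba->c; bbb->a; ccc->ab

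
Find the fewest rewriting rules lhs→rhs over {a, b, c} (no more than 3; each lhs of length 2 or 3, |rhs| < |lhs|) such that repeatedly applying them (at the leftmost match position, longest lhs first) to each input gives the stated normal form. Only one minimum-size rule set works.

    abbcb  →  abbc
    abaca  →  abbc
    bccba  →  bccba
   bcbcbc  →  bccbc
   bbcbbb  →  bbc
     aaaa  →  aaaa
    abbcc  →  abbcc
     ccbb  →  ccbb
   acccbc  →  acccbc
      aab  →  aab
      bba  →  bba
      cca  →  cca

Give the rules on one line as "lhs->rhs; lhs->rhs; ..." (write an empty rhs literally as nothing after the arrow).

aca->bc; bcb->bc

  | abbcb => abbc
  | abaca => abbc
  | bccba
  | bcbcbc => bccbc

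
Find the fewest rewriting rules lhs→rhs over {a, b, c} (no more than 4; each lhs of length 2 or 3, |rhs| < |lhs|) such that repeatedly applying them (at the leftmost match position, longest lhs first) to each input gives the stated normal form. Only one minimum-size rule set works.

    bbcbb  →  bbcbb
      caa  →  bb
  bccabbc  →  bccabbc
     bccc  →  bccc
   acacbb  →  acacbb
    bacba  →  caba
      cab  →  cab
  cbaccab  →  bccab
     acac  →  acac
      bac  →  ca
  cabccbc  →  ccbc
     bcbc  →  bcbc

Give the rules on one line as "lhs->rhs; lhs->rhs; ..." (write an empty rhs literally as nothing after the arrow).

  | bbcbb
  | caa => bb
  | bccabbc
  | bccc

abc->; bac->ca; caa->bb; cba->b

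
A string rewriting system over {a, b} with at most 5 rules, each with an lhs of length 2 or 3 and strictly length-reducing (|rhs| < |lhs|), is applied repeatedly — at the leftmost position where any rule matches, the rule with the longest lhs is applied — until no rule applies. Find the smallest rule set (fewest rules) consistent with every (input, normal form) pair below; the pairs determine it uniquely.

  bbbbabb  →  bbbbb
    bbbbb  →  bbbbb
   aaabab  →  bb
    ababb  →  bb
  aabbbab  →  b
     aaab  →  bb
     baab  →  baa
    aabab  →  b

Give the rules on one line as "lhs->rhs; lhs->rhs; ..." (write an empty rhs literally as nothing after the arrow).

  | bbbbabb => bbbbb
  | bbbbb
  | aaabab => bbab => bb
  | ababb => babb => bb

aaa->b; ab->a; aba->ba; bab->b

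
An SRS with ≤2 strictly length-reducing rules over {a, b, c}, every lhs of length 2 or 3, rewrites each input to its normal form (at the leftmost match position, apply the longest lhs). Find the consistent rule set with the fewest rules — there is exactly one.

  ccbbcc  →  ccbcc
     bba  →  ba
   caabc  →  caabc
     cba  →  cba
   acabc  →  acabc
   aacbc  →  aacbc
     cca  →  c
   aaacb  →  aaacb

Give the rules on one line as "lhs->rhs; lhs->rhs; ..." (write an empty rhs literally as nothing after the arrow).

bb->b; cca->c

  | ccbbcc => ccbcc
  | bba => ba
  | caabc
  | cba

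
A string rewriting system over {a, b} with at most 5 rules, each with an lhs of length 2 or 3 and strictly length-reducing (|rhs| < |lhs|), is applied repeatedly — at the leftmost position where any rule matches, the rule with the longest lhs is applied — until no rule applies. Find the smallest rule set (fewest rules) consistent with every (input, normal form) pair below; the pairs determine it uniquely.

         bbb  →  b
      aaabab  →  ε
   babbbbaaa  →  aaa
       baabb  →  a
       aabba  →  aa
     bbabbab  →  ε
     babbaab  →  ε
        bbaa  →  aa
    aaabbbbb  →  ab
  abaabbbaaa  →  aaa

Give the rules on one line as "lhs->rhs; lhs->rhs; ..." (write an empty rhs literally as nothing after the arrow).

  | bbb => b
  | aaabab => abaab => aab => ba => ε
  | babbbbaaa => abbbaaa => abaaa => aaa
  | baabb => abb => a

aab->ba; ba->; bab->a; bb->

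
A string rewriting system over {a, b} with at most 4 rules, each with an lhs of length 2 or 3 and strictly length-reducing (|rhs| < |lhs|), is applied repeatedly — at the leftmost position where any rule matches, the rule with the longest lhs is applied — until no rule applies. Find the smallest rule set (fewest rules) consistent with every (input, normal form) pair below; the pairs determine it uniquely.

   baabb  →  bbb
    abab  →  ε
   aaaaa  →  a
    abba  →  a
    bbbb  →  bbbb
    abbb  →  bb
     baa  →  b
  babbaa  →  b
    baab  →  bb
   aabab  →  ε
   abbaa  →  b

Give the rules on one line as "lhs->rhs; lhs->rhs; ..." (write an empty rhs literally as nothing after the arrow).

  | baabb => aabb => bbb
  | abab => ab => ε
  | aaaaa => baaa => aaa => ba => a
  | abba => ba => a

aa->b; ab->; ba->a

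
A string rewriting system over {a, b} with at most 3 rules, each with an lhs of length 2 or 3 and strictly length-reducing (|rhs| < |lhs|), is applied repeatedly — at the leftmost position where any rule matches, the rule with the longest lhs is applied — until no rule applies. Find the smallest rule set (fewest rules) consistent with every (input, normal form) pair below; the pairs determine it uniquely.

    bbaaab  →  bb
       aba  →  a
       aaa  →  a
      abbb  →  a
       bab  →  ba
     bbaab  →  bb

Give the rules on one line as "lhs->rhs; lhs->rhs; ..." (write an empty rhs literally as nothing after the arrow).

  | bbaaab => bbaab => bb
  | aba => aa => a
  | aaa => aa => a
  | abbb => abb => ab => a

aa->a; aab->; ab->a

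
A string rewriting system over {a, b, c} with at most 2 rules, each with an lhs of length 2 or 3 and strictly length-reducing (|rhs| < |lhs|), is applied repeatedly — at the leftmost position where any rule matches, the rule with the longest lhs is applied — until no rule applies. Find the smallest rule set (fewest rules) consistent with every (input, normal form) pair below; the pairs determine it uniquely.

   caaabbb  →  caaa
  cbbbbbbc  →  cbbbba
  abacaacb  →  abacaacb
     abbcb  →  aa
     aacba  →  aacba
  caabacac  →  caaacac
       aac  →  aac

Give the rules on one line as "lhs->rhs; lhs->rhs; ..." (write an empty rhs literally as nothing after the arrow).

  | caaabbb => caaabb => caaab => caaa
  | cbbbbbbc => cbbbba
  | abacaacb
  | abbcb => aab => aa

aab->aa; bbc->a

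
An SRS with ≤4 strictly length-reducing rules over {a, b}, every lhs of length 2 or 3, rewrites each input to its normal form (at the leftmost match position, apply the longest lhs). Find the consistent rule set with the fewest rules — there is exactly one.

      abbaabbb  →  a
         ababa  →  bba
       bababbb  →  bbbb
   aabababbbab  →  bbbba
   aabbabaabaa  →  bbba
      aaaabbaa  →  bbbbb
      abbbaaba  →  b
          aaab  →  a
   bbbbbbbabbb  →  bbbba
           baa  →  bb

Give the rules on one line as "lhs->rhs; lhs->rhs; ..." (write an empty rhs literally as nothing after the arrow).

  | abbaabbb => abaabbb => aaabbb => babbb => abb => ab => a
  | ababa => aaba => bba
  | bababbb => aabbb => bbbb
  | aabababbbab => bbababbbab => baabbbab => bbbbbab => bbbba

aa->b; ab->a; bab->a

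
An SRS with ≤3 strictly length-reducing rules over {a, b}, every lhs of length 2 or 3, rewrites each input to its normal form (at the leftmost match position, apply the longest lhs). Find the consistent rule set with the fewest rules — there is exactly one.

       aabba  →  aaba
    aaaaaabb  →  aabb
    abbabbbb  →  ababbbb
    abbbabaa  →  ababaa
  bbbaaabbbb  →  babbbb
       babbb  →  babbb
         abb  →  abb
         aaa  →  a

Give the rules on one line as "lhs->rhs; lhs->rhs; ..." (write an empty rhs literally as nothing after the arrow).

  | aabba => aaba
  | aaaaaabb => aaaabb => aabb
  | abbabbbb => ababbbb
  | abbbabaa => abbabaa => ababaa

aaa->a; bba->ba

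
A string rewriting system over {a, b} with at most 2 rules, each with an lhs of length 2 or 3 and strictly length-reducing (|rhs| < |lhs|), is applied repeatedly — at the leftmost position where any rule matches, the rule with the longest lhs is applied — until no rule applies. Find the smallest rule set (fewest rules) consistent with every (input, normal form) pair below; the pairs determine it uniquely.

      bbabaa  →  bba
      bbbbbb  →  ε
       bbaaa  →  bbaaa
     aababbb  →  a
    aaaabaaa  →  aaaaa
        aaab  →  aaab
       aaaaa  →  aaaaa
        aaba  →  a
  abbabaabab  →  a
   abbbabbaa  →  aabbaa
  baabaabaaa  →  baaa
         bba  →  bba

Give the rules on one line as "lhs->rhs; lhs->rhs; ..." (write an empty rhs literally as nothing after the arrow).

  | bbabaa => bba
  | bbbbbb => bbb => ε
  | bbaaa
  | aababbb => abbb => a

aba->; bbb->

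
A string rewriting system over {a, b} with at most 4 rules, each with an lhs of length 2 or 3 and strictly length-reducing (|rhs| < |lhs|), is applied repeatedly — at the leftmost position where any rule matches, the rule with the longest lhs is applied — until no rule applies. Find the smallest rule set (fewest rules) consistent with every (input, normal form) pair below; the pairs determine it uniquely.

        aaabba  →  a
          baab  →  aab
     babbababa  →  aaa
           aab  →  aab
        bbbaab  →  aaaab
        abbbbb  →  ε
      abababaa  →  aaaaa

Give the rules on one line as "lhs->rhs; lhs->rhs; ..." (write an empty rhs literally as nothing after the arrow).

abb->bb; ba->a; bb->; bbb->aa

  | aaabba => aabba => abba => bba => a
  | baab => aab
  | babbababa => abbababa => bbababa => ababa => aaba => aaa
  | aab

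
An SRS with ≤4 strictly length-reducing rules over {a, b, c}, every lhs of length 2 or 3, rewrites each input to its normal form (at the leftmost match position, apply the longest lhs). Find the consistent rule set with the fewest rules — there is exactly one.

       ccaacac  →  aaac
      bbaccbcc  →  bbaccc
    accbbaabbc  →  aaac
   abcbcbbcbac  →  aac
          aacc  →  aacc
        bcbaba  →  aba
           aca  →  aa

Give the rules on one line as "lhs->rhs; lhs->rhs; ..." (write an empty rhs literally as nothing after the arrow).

  | ccaacac => caacac => aacac => aaac
  | bbaccbcc => bbaccc
  | accbbaabbc => acbaabbc => aaabbc => aaabc => aaac
  | abcbcbbcbac => acbcbbcbac => acbbcbac => abcbac => acbac => aac

bc->c; ca->a; cb->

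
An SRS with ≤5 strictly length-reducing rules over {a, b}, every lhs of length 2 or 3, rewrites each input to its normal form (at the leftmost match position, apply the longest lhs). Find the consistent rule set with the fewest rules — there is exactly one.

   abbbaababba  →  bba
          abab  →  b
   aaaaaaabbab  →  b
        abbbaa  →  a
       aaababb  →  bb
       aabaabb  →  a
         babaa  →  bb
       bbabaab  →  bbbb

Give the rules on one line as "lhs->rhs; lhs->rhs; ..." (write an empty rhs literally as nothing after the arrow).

aa->; ab->a; baa->ab; bab->bb

  | abbbaababba => abbaababba => abaababba => aaababba => ababba => aabba => bba
  | abab => aab => b
  | aaaaaaabbab => aaaaabbab => aaabbab => abbab => abab => aab => b
  | abbbaa => abbaa => abaa => aaa => a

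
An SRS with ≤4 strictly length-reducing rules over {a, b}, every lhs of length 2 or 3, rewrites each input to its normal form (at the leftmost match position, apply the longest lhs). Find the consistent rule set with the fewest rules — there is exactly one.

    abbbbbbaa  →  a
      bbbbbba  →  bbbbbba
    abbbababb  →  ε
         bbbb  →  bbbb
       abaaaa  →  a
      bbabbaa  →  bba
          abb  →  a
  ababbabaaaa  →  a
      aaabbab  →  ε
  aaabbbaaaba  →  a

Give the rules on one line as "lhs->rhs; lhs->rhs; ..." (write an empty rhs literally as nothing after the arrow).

aa->a; aab->a; ab->; abb->aa

  | abbbbbbaa => aabbbbaa => abbbaa => aabaa => aaa => aa => a
  | bbbbbba
  | abbbababb => aabababb => aababb => aabb => ab => ε
  | bbbb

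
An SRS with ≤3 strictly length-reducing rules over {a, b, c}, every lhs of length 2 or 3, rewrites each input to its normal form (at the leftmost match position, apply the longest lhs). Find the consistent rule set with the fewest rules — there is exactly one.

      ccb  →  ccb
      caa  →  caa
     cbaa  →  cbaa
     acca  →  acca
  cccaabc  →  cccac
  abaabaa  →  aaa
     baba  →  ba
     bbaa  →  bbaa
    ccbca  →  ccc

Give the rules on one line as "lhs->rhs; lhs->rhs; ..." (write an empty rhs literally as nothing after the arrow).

ab->; bca->c

  | ccb
  | caa
  | cbaa
  | acca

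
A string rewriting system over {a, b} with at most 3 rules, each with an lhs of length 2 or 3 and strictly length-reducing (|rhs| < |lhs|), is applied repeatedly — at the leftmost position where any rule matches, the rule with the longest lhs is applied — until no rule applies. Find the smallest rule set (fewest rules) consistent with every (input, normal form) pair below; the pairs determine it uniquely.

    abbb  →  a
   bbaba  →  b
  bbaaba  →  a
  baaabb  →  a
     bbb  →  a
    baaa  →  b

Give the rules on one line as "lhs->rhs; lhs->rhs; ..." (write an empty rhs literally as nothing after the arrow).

  | abbb => abb => ab => a
  | bbaba => aaba => bba => aa => b
  | bbaaba => aaaba => baba => baa => bb => a
  | baaabb => bbabb => aabb => bbb => ab => a

aa->b; ab->a; bb->a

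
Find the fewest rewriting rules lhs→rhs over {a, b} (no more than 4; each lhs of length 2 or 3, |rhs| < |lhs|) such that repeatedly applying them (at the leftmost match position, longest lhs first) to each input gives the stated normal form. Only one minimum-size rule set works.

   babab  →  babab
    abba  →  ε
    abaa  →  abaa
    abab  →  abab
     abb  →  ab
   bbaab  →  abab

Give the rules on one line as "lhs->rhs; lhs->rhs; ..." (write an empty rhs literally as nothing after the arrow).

  | babab
  | abba => aab => ε
  | abaa
  | abab

aab->; bb->b; bba->ab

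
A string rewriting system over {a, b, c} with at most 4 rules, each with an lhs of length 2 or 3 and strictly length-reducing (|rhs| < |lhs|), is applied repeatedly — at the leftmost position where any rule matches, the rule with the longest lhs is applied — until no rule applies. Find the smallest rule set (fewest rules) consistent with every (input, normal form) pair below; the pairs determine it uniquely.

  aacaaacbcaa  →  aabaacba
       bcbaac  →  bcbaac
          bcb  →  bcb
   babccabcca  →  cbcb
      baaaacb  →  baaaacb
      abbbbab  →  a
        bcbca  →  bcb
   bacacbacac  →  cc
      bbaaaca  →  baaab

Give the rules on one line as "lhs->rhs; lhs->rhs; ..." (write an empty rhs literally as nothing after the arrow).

bab->; bb->b; ca->b

  | aacaaacbcaa => aabaacbcaa => aabaacbba => aabaacba
  | bcbaac
  | bcb
  | babccabcca => ccabcca => cbbcca => cbcca => cbcb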